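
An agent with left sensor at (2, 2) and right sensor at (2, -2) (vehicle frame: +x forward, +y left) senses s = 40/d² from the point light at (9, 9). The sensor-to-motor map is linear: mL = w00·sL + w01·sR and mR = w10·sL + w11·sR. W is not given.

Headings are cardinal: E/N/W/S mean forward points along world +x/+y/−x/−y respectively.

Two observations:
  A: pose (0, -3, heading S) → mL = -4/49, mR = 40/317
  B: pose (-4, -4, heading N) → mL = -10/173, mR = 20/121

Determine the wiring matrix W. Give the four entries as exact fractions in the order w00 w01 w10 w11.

-1/2 0 0 1

obs A: pose=(0,-3,S) → sL=8/49, sR=40/317, mL=-4/49, mR=40/317
obs B: pose=(-4,-4,N) → sL=20/173, sR=20/121, mL=-10/173, mR=20/121
sensor matrix S = [[8/49, 40/317], [20/173, 20/121]]; det S = 4031360/325152289
solve [mL_A; mL_B] = S·[w00; w01] and [mR_A; mR_B] = S·[w10; w11]:
  w00 = -1/2, w01 = 0, w10 = 0, w11 = 1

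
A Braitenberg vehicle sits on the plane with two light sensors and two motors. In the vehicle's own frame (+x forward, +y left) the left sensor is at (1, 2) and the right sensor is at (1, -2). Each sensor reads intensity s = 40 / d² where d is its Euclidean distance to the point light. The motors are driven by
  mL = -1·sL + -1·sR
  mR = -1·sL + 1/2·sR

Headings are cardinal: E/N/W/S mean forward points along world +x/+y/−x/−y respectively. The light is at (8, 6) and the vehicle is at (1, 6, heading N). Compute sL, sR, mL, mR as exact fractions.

left sensor world pos  = (-1, 7); dL² = 82
right sensor world pos = (3, 7); dR² = 26
sL = 40/82 = 20/41
sR = 40/26 = 20/13
mL = -1·sL + -1·sR = -1080/533
mR = -1·sL + 1/2·sR = 150/533

20/41 20/13 -1080/533 150/533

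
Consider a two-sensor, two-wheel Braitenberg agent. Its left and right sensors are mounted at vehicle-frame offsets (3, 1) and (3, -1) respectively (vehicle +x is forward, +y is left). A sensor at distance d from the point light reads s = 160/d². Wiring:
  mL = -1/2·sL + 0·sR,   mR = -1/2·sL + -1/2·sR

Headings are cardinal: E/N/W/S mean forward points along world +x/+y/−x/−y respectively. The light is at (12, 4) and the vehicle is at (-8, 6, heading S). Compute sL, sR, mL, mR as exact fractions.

left sensor world pos  = (-7, 3); dL² = 362
right sensor world pos = (-9, 3); dR² = 442
sL = 160/362 = 80/181
sR = 160/442 = 80/221
mL = -1/2·sL + 0·sR = -40/181
mR = -1/2·sL + -1/2·sR = -16080/40001

80/181 80/221 -40/181 -16080/40001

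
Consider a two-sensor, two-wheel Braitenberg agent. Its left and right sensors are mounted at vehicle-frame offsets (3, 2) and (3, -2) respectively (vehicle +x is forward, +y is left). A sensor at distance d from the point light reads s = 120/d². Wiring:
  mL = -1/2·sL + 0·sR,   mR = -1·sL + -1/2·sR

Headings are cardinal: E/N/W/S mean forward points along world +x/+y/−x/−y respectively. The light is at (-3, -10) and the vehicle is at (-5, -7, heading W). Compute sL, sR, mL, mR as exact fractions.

left sensor world pos  = (-8, -9); dL² = 26
right sensor world pos = (-8, -5); dR² = 50
sL = 120/26 = 60/13
sR = 120/50 = 12/5
mL = -1/2·sL + 0·sR = -30/13
mR = -1·sL + -1/2·sR = -378/65

60/13 12/5 -30/13 -378/65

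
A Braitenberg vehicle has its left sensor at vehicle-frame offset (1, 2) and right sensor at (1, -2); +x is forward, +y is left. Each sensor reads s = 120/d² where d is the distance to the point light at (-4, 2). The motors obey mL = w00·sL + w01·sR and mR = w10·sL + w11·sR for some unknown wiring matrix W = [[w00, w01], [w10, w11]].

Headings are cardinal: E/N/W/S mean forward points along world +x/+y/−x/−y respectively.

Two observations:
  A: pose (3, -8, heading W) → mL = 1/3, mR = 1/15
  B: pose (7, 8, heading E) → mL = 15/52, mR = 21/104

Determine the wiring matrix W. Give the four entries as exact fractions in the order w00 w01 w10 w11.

1/2 0 1 -1/2

obs A: pose=(3,-8,W) → sL=2/3, sR=6/5, mL=1/3, mR=1/15
obs B: pose=(7,8,E) → sL=15/26, sR=3/4, mL=15/52, mR=21/104
sensor matrix S = [[2/3, 6/5], [15/26, 3/4]]; det S = -5/26
solve [mL_A; mL_B] = S·[w00; w01] and [mR_A; mR_B] = S·[w10; w11]:
  w00 = 1/2, w01 = 0, w10 = 1, w11 = -1/2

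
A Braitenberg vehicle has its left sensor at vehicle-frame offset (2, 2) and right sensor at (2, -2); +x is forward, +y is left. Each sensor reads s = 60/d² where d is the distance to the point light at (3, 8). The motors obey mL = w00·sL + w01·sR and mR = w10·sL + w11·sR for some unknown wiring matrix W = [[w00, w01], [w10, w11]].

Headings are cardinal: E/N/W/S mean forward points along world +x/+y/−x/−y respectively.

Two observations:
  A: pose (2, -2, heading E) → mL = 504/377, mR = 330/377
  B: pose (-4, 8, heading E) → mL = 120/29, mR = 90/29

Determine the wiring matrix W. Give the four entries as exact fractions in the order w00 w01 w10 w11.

1 1 1/2 1

obs A: pose=(2,-2,E) → sL=12/13, sR=12/29, mL=504/377, mR=330/377
obs B: pose=(-4,8,E) → sL=60/29, sR=60/29, mL=120/29, mR=90/29
sensor matrix S = [[12/13, 12/29], [60/29, 60/29]]; det S = 11520/10933
solve [mL_A; mL_B] = S·[w00; w01] and [mR_A; mR_B] = S·[w10; w11]:
  w00 = 1, w01 = 1, w10 = 1/2, w11 = 1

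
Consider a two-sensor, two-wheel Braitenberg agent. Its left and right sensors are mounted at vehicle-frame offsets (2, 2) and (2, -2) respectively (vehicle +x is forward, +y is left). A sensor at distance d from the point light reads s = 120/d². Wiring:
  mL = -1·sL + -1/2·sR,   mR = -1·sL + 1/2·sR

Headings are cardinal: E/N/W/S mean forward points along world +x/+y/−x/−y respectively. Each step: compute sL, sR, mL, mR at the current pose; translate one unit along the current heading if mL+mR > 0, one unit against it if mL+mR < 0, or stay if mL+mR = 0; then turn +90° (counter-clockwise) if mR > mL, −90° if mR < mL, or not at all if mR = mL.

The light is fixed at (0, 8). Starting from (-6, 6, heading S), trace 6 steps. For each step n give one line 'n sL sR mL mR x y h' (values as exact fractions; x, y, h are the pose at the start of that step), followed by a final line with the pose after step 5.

0 15/4 3/2 -9/2 -3 -6 6 S
1 120/17 24/5 -804/85 -396/85 -6 7 E
2 60/41 60/13 -2010/533 450/533 -7 7 N
3 120/97 40/27 -5180/2619 -1300/2619 -7 6 W
4 15/4 3/2 -9/2 -3 -6 6 S
5 120/17 24/5 -804/85 -396/85 -6 7 E
final -7 7 N

n=0: pose=(-6,6,S); sL=15/4, sR=3/2; mL=-9/2, mR=-3; mL+mR=-15/2 → advance -1; mR−mL=3/2 → turn +1·90°
n=1: pose=(-6,7,E); sL=120/17, sR=24/5; mL=-804/85, mR=-396/85; mL+mR=-240/17 → advance -1; mR−mL=24/5 → turn +1·90°
n=2: pose=(-7,7,N); sL=60/41, sR=60/13; mL=-2010/533, mR=450/533; mL+mR=-120/41 → advance -1; mR−mL=60/13 → turn +1·90°
n=3: pose=(-7,6,W); sL=120/97, sR=40/27; mL=-5180/2619, mR=-1300/2619; mL+mR=-240/97 → advance -1; mR−mL=40/27 → turn +1·90°
n=4: pose=(-6,6,S); sL=15/4, sR=3/2; mL=-9/2, mR=-3; mL+mR=-15/2 → advance -1; mR−mL=3/2 → turn +1·90°
n=5: pose=(-6,7,E); sL=120/17, sR=24/5; mL=-804/85, mR=-396/85; mL+mR=-240/17 → advance -1; mR−mL=24/5 → turn +1·90°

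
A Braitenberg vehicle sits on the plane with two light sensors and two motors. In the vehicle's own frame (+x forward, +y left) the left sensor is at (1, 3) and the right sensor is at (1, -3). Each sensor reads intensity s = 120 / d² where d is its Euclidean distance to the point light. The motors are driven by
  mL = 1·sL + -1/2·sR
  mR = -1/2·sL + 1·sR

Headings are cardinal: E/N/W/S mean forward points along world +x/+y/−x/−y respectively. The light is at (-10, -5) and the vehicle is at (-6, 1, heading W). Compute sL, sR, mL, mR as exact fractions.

left sensor world pos  = (-7, -2); dL² = 18
right sensor world pos = (-7, 4); dR² = 90
sL = 120/18 = 20/3
sR = 120/90 = 4/3
mL = 1·sL + -1/2·sR = 6
mR = -1/2·sL + 1·sR = -2

20/3 4/3 6 -2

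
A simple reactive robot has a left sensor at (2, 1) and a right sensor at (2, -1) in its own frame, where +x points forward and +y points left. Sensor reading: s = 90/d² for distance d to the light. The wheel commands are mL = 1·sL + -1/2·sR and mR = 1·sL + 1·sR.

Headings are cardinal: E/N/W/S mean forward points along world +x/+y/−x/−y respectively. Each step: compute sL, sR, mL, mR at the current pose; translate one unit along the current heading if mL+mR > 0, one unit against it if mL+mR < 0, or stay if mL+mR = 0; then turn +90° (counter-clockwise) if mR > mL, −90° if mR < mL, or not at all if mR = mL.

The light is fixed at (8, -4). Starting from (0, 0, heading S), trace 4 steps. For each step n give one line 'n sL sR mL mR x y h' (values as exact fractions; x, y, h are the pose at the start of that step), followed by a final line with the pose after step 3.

n=0: pose=(0,0,S); sL=90/53, sR=18/17; mL=1053/901, mR=2484/901; mL+mR=3537/901 → advance +1; mR−mL=27/17 → turn +1·90°
n=1: pose=(0,-1,E); sL=45/26, sR=9/4; mL=63/104, mR=207/52; mL+mR=477/104 → advance +1; mR−mL=27/8 → turn +1·90°
n=2: pose=(1,-1,N); sL=90/89, sR=90/61; mL=1485/5429, mR=13500/5429; mL+mR=14985/5429 → advance +1; mR−mL=135/61 → turn +1·90°
n=3: pose=(1,0,W); sL=1, sR=45/53; mL=61/106, mR=98/53; mL+mR=257/106 → advance +1; mR−mL=135/106 → turn +1·90°

0 90/53 18/17 1053/901 2484/901 0 0 S
1 45/26 9/4 63/104 207/52 0 -1 E
2 90/89 90/61 1485/5429 13500/5429 1 -1 N
3 1 45/53 61/106 98/53 1 0 W
final 0 0 S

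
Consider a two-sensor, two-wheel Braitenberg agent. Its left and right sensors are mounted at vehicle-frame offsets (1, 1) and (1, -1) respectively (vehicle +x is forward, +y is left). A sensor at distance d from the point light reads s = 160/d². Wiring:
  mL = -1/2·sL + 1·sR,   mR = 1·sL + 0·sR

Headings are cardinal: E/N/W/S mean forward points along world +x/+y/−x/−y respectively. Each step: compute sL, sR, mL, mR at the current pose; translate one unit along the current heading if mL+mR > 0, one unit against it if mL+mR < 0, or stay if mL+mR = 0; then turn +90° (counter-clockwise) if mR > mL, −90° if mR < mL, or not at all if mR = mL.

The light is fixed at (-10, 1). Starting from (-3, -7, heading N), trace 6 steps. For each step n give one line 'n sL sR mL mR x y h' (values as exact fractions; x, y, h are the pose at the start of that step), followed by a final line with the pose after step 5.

0 32/17 160/113 912/1921 32/17 -3 -7 N
1 8/5 20/9 64/45 8/5 -3 -6 W
2 160/113 160/89 10960/10057 160/113 -4 -6 S
3 80/49 16/13 264/637 80/49 -4 -7 E
4 32/17 160/113 912/1921 32/17 -3 -7 N
5 8/5 20/9 64/45 8/5 -3 -6 W
final -4 -6 S

n=0: pose=(-3,-7,N); sL=32/17, sR=160/113; mL=912/1921, mR=32/17; mL+mR=4528/1921 → advance +1; mR−mL=2704/1921 → turn +1·90°
n=1: pose=(-3,-6,W); sL=8/5, sR=20/9; mL=64/45, mR=8/5; mL+mR=136/45 → advance +1; mR−mL=8/45 → turn +1·90°
n=2: pose=(-4,-6,S); sL=160/113, sR=160/89; mL=10960/10057, mR=160/113; mL+mR=25200/10057 → advance +1; mR−mL=3280/10057 → turn +1·90°
n=3: pose=(-4,-7,E); sL=80/49, sR=16/13; mL=264/637, mR=80/49; mL+mR=1304/637 → advance +1; mR−mL=776/637 → turn +1·90°
n=4: pose=(-3,-7,N); sL=32/17, sR=160/113; mL=912/1921, mR=32/17; mL+mR=4528/1921 → advance +1; mR−mL=2704/1921 → turn +1·90°
n=5: pose=(-3,-6,W); sL=8/5, sR=20/9; mL=64/45, mR=8/5; mL+mR=136/45 → advance +1; mR−mL=8/45 → turn +1·90°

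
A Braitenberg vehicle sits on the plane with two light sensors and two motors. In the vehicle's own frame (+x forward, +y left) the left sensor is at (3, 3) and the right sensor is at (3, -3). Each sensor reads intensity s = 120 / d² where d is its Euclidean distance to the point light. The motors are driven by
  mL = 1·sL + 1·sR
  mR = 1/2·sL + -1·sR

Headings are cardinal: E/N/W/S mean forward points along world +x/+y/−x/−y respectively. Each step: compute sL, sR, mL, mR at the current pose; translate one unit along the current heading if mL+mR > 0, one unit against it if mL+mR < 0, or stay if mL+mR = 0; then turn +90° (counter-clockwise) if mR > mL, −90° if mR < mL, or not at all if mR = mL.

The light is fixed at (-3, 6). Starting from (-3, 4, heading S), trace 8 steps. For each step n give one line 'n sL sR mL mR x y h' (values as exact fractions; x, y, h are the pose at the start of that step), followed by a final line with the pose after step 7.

n=0: pose=(-3,4,S); sL=60/17, sR=60/17; mL=120/17, mR=-30/17; mL+mR=90/17 → advance +1; mR−mL=-150/17 → turn -1·90°
n=1: pose=(-3,3,W); sL=8/3, sR=40/3; mL=16, mR=-12; mL+mR=4 → advance +1; mR−mL=-28 → turn -1·90°
n=2: pose=(-4,3,N); sL=15/2, sR=30; mL=75/2, mR=-105/4; mL+mR=45/4 → advance +1; mR−mL=-255/4 → turn -1·90°
n=3: pose=(-4,4,E); sL=24, sR=120/29; mL=816/29, mR=228/29; mL+mR=36 → advance +1; mR−mL=-588/29 → turn -1·90°
n=4: pose=(-3,4,S); sL=60/17, sR=60/17; mL=120/17, mR=-30/17; mL+mR=90/17 → advance +1; mR−mL=-150/17 → turn -1·90°
n=5: pose=(-3,3,W); sL=8/3, sR=40/3; mL=16, mR=-12; mL+mR=4 → advance +1; mR−mL=-28 → turn -1·90°
n=6: pose=(-4,3,N); sL=15/2, sR=30; mL=75/2, mR=-105/4; mL+mR=45/4 → advance +1; mR−mL=-255/4 → turn -1·90°
n=7: pose=(-4,4,E); sL=24, sR=120/29; mL=816/29, mR=228/29; mL+mR=36 → advance +1; mR−mL=-588/29 → turn -1·90°

0 60/17 60/17 120/17 -30/17 -3 4 S
1 8/3 40/3 16 -12 -3 3 W
2 15/2 30 75/2 -105/4 -4 3 N
3 24 120/29 816/29 228/29 -4 4 E
4 60/17 60/17 120/17 -30/17 -3 4 S
5 8/3 40/3 16 -12 -3 3 W
6 15/2 30 75/2 -105/4 -4 3 N
7 24 120/29 816/29 228/29 -4 4 E
final -3 4 S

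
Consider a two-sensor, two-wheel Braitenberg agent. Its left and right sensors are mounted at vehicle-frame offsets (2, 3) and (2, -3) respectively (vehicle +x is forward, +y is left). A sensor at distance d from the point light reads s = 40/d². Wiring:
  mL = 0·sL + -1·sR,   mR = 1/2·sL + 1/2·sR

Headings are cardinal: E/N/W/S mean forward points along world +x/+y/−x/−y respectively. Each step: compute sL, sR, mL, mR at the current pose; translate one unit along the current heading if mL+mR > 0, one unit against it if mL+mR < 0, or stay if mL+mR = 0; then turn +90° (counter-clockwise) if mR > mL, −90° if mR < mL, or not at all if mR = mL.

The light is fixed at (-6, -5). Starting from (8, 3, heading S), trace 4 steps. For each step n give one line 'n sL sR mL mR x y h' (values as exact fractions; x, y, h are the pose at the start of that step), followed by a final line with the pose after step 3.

0 8/65 40/157 -40/157 1928/10205 8 3 S
1 1/10 10/73 -10/73 173/1460 8 4 E
2 40/221 40/377 -40/377 920/6409 7 4 N
3 4/17 4/29 -4/29 92/493 7 5 W
final 6 5 S

n=0: pose=(8,3,S); sL=8/65, sR=40/157; mL=-40/157, mR=1928/10205; mL+mR=-672/10205 → advance -1; mR−mL=4528/10205 → turn +1·90°
n=1: pose=(8,4,E); sL=1/10, sR=10/73; mL=-10/73, mR=173/1460; mL+mR=-27/1460 → advance -1; mR−mL=373/1460 → turn +1·90°
n=2: pose=(7,4,N); sL=40/221, sR=40/377; mL=-40/377, mR=920/6409; mL+mR=240/6409 → advance +1; mR−mL=1600/6409 → turn +1·90°
n=3: pose=(7,5,W); sL=4/17, sR=4/29; mL=-4/29, mR=92/493; mL+mR=24/493 → advance +1; mR−mL=160/493 → turn +1·90°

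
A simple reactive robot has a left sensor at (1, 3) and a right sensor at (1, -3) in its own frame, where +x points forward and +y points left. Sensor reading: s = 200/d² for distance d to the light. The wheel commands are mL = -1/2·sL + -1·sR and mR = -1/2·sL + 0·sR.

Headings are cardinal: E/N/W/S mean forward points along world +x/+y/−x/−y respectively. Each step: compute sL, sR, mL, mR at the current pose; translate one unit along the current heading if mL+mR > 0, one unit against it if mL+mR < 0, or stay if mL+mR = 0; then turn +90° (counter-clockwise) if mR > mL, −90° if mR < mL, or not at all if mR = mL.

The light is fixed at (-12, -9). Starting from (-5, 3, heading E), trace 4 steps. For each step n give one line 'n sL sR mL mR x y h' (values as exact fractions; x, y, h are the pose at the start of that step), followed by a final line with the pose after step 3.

0 200/289 40/29 -14460/8381 -100/289 -5 3 E
1 100/89 4/5 -606/445 -50/89 -6 3 N
2 200/89 200/221 -39900/19669 -100/89 -6 2 W
3 1 50/29 -129/58 -1/2 -5 2 S
final -5 3 E

n=0: pose=(-5,3,E); sL=200/289, sR=40/29; mL=-14460/8381, mR=-100/289; mL+mR=-17360/8381 → advance -1; mR−mL=40/29 → turn +1·90°
n=1: pose=(-6,3,N); sL=100/89, sR=4/5; mL=-606/445, mR=-50/89; mL+mR=-856/445 → advance -1; mR−mL=4/5 → turn +1·90°
n=2: pose=(-6,2,W); sL=200/89, sR=200/221; mL=-39900/19669, mR=-100/89; mL+mR=-62000/19669 → advance -1; mR−mL=200/221 → turn +1·90°
n=3: pose=(-5,2,S); sL=1, sR=50/29; mL=-129/58, mR=-1/2; mL+mR=-79/29 → advance -1; mR−mL=50/29 → turn +1·90°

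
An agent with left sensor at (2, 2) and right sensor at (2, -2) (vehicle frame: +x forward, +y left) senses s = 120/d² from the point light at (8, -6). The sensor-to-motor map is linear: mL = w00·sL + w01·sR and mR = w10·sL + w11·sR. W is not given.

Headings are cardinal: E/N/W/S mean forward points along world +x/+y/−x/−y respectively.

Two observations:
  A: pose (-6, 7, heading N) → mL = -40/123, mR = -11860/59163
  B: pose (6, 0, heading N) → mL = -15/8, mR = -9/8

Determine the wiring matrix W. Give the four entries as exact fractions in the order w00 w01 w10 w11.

obs A: pose=(-6,7,N) → sL=120/481, sR=40/123, mL=-40/123, mR=-11860/59163
obs B: pose=(6,0,N) → sL=3/2, sR=15/8, mL=-15/8, mR=-9/8
sensor matrix S = [[120/481, 40/123], [3/2, 15/8]]; det S = -395/19721
solve [mL_A; mL_B] = S·[w00; w01] and [mR_A; mR_B] = S·[w10; w11]:
  w00 = 0, w01 = -1, w10 = 1/2, w11 = -1

0 -1 1/2 -1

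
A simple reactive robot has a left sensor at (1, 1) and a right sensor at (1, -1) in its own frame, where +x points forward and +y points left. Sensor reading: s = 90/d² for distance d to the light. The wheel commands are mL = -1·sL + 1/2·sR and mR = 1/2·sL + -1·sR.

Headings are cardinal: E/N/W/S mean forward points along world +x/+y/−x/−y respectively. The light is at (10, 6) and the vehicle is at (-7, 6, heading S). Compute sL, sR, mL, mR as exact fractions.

90/257 18/65 -3537/16705 -1701/16705

left sensor world pos  = (-6, 5); dL² = 257
right sensor world pos = (-8, 5); dR² = 325
sL = 90/257 = 90/257
sR = 90/325 = 18/65
mL = -1·sL + 1/2·sR = -3537/16705
mR = 1/2·sL + -1·sR = -1701/16705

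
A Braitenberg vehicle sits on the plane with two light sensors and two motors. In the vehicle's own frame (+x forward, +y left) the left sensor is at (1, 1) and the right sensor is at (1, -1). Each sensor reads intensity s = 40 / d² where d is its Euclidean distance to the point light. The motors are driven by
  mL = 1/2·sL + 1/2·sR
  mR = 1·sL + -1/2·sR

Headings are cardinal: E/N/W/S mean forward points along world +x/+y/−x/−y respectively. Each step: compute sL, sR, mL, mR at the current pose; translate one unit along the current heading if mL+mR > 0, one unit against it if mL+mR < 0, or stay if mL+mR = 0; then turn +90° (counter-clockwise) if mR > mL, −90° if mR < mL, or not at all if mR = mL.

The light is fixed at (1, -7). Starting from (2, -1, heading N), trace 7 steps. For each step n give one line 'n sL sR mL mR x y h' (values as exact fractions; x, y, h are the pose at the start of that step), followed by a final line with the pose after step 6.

0 40/49 40/53 2040/2597 1140/2597 2 -1 N
1 10/17 1 27/34 3/34 2 0 E
2 8/9 40/37 328/333 116/333 3 0 S
3 20/13 4/5 76/65 74/65 3 -1 W
4 40/49 40/53 2040/2597 1140/2597 2 -1 N
5 10/17 1 27/34 3/34 2 0 E
6 8/9 40/37 328/333 116/333 3 0 S
final 3 -1 W

n=0: pose=(2,-1,N); sL=40/49, sR=40/53; mL=2040/2597, mR=1140/2597; mL+mR=60/49 → advance +1; mR−mL=-900/2597 → turn -1·90°
n=1: pose=(2,0,E); sL=10/17, sR=1; mL=27/34, mR=3/34; mL+mR=15/17 → advance +1; mR−mL=-12/17 → turn -1·90°
n=2: pose=(3,0,S); sL=8/9, sR=40/37; mL=328/333, mR=116/333; mL+mR=4/3 → advance +1; mR−mL=-212/333 → turn -1·90°
n=3: pose=(3,-1,W); sL=20/13, sR=4/5; mL=76/65, mR=74/65; mL+mR=30/13 → advance +1; mR−mL=-2/65 → turn -1·90°
n=4: pose=(2,-1,N); sL=40/49, sR=40/53; mL=2040/2597, mR=1140/2597; mL+mR=60/49 → advance +1; mR−mL=-900/2597 → turn -1·90°
n=5: pose=(2,0,E); sL=10/17, sR=1; mL=27/34, mR=3/34; mL+mR=15/17 → advance +1; mR−mL=-12/17 → turn -1·90°
n=6: pose=(3,0,S); sL=8/9, sR=40/37; mL=328/333, mR=116/333; mL+mR=4/3 → advance +1; mR−mL=-212/333 → turn -1·90°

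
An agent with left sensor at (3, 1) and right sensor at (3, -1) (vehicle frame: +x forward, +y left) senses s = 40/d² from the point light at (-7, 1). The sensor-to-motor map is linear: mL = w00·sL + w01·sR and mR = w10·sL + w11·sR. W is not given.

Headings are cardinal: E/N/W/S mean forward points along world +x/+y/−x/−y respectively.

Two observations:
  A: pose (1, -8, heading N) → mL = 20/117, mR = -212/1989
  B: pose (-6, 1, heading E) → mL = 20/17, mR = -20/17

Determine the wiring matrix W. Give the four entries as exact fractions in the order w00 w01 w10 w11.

0 1/2 1/2 -1

obs A: pose=(1,-8,N) → sL=8/17, sR=40/117, mL=20/117, mR=-212/1989
obs B: pose=(-6,1,E) → sL=40/17, sR=40/17, mL=20/17, mR=-20/17
sensor matrix S = [[8/17, 40/117], [40/17, 40/17]]; det S = 10240/33813
solve [mL_A; mL_B] = S·[w00; w01] and [mR_A; mR_B] = S·[w10; w11]:
  w00 = 0, w01 = 1/2, w10 = 1/2, w11 = -1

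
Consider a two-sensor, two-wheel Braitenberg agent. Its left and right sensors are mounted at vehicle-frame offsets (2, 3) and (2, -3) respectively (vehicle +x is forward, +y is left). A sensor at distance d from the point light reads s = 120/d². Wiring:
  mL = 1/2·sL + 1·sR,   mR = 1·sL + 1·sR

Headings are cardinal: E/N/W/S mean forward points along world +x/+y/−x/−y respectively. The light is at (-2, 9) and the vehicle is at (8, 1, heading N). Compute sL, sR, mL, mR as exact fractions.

24/17 24/41 900/697 1392/697

left sensor world pos  = (5, 3); dL² = 85
right sensor world pos = (11, 3); dR² = 205
sL = 120/85 = 24/17
sR = 120/205 = 24/41
mL = 1/2·sL + 1·sR = 900/697
mR = 1·sL + 1·sR = 1392/697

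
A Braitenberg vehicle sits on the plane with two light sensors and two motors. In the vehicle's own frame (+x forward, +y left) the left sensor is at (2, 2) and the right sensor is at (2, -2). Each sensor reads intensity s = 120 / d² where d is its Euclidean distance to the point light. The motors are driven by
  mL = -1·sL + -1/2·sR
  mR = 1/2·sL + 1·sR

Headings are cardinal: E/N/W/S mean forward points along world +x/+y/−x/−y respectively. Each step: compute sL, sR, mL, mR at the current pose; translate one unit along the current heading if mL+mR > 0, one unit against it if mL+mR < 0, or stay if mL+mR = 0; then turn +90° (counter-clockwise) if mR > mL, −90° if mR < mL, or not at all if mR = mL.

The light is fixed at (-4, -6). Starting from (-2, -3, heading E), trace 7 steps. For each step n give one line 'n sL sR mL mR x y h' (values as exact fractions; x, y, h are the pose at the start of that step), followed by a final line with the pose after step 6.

n=0: pose=(-2,-3,E); sL=120/41, sR=120/17; mL=-4500/697, mR=5940/697; mL+mR=1440/697 → advance +1; mR−mL=10440/697 → turn +1·90°
n=1: pose=(-1,-3,N); sL=60/13, sR=12/5; mL=-378/65, mR=306/65; mL+mR=-72/65 → advance -1; mR−mL=684/65 → turn +1·90°
n=2: pose=(-1,-4,W); sL=120, sR=120/17; mL=-2100/17, mR=1140/17; mL+mR=-960/17 → advance -1; mR−mL=3240/17 → turn +1·90°
n=3: pose=(0,-4,S); sL=10/3, sR=30; mL=-55/3, mR=95/3; mL+mR=40/3 → advance +1; mR−mL=50 → turn +1·90°
n=4: pose=(0,-5,E); sL=8/3, sR=120/37; mL=-476/111, mR=508/111; mL+mR=32/111 → advance +1; mR−mL=328/37 → turn +1·90°
n=5: pose=(1,-5,N); sL=20/3, sR=60/29; mL=-670/87, mR=470/87; mL+mR=-200/87 → advance -1; mR−mL=380/29 → turn +1·90°
n=6: pose=(1,-6,W); sL=120/13, sR=120/13; mL=-180/13, mR=180/13; mL+mR=0 → advance +0; mR−mL=360/13 → turn +1·90°

0 120/41 120/17 -4500/697 5940/697 -2 -3 E
1 60/13 12/5 -378/65 306/65 -1 -3 N
2 120 120/17 -2100/17 1140/17 -1 -4 W
3 10/3 30 -55/3 95/3 0 -4 S
4 8/3 120/37 -476/111 508/111 0 -5 E
5 20/3 60/29 -670/87 470/87 1 -5 N
6 120/13 120/13 -180/13 180/13 1 -6 W
final 1 -6 S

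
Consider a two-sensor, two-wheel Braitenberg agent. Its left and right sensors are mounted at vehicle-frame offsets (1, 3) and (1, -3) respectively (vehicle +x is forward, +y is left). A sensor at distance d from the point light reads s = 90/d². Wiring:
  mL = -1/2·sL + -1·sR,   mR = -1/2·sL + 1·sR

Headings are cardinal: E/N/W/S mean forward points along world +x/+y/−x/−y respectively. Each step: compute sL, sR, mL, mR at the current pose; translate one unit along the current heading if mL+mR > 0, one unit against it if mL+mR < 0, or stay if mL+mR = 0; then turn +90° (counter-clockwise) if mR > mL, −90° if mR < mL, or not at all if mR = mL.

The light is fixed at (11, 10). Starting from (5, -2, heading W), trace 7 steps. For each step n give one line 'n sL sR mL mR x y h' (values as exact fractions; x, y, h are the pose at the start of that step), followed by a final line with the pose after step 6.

0 45/137 9/13 -3051/3562 1881/3562 5 -2 W
1 90/173 90/233 -26055/40309 5085/40309 6 -2 S
2 9/8 45/106 -837/848 -117/848 6 -1 E
3 90/181 90/109 -21195/19729 11385/19729 5 -1 N
4 45/137 9/13 -3051/3562 1881/3562 5 -2 W
5 90/173 90/233 -26055/40309 5085/40309 6 -2 S
6 9/8 45/106 -837/848 -117/848 6 -1 E
final 5 -1 N

n=0: pose=(5,-2,W); sL=45/137, sR=9/13; mL=-3051/3562, mR=1881/3562; mL+mR=-45/137 → advance -1; mR−mL=18/13 → turn +1·90°
n=1: pose=(6,-2,S); sL=90/173, sR=90/233; mL=-26055/40309, mR=5085/40309; mL+mR=-90/173 → advance -1; mR−mL=180/233 → turn +1·90°
n=2: pose=(6,-1,E); sL=9/8, sR=45/106; mL=-837/848, mR=-117/848; mL+mR=-9/8 → advance -1; mR−mL=45/53 → turn +1·90°
n=3: pose=(5,-1,N); sL=90/181, sR=90/109; mL=-21195/19729, mR=11385/19729; mL+mR=-90/181 → advance -1; mR−mL=180/109 → turn +1·90°
n=4: pose=(5,-2,W); sL=45/137, sR=9/13; mL=-3051/3562, mR=1881/3562; mL+mR=-45/137 → advance -1; mR−mL=18/13 → turn +1·90°
n=5: pose=(6,-2,S); sL=90/173, sR=90/233; mL=-26055/40309, mR=5085/40309; mL+mR=-90/173 → advance -1; mR−mL=180/233 → turn +1·90°
n=6: pose=(6,-1,E); sL=9/8, sR=45/106; mL=-837/848, mR=-117/848; mL+mR=-9/8 → advance -1; mR−mL=45/53 → turn +1·90°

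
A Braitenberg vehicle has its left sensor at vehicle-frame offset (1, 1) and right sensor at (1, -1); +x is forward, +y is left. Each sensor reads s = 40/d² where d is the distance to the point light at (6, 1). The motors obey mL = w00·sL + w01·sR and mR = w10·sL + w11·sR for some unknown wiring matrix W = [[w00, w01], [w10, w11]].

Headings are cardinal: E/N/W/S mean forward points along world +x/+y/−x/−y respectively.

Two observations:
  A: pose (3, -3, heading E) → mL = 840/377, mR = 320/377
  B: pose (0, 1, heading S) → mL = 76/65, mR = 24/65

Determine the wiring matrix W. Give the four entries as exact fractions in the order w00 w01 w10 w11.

obs A: pose=(3,-3,E) → sL=40/13, sR=40/29, mL=840/377, mR=320/377
obs B: pose=(0,1,S) → sL=20/13, sR=4/5, mL=76/65, mR=24/65
sensor matrix S = [[40/13, 40/29], [20/13, 4/5]]; det S = 128/377
solve [mL_A; mL_B] = S·[w00; w01] and [mR_A; mR_B] = S·[w10; w11]:
  w00 = 1/2, w01 = 1/2, w10 = 1/2, w11 = -1/2

1/2 1/2 1/2 -1/2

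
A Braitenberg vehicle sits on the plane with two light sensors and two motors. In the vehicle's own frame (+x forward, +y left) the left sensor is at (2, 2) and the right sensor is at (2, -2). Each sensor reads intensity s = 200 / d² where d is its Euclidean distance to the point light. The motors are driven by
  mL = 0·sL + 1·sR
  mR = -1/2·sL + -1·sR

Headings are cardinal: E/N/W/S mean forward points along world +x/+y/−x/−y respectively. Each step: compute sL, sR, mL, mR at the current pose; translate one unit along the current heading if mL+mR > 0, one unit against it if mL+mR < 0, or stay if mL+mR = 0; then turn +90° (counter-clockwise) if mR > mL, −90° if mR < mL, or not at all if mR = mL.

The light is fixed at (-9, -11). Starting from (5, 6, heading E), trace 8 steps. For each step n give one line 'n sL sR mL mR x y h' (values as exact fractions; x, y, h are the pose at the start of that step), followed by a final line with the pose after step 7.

0 200/617 200/481 200/481 -171500/296777 5 6 E
1 4/9 100/173 100/173 -1246/1557 4 6 S
2 200/377 200/521 200/521 -127500/196417 4 7 W
3 25/68 25/82 25/82 -2725/5576 5 7 N
4 200/617 200/481 200/481 -171500/296777 5 6 E
5 4/9 100/173 100/173 -1246/1557 4 6 S
6 200/377 200/521 200/521 -127500/196417 4 7 W
7 25/68 25/82 25/82 -2725/5576 5 7 N
final 5 6 E

n=0: pose=(5,6,E); sL=200/617, sR=200/481; mL=200/481, mR=-171500/296777; mL+mR=-100/617 → advance -1; mR−mL=-294900/296777 → turn -1·90°
n=1: pose=(4,6,S); sL=4/9, sR=100/173; mL=100/173, mR=-1246/1557; mL+mR=-2/9 → advance -1; mR−mL=-2146/1557 → turn -1·90°
n=2: pose=(4,7,W); sL=200/377, sR=200/521; mL=200/521, mR=-127500/196417; mL+mR=-100/377 → advance -1; mR−mL=-202900/196417 → turn -1·90°
n=3: pose=(5,7,N); sL=25/68, sR=25/82; mL=25/82, mR=-2725/5576; mL+mR=-25/136 → advance -1; mR−mL=-4425/5576 → turn -1·90°
n=4: pose=(5,6,E); sL=200/617, sR=200/481; mL=200/481, mR=-171500/296777; mL+mR=-100/617 → advance -1; mR−mL=-294900/296777 → turn -1·90°
n=5: pose=(4,6,S); sL=4/9, sR=100/173; mL=100/173, mR=-1246/1557; mL+mR=-2/9 → advance -1; mR−mL=-2146/1557 → turn -1·90°
n=6: pose=(4,7,W); sL=200/377, sR=200/521; mL=200/521, mR=-127500/196417; mL+mR=-100/377 → advance -1; mR−mL=-202900/196417 → turn -1·90°
n=7: pose=(5,7,N); sL=25/68, sR=25/82; mL=25/82, mR=-2725/5576; mL+mR=-25/136 → advance -1; mR−mL=-4425/5576 → turn -1·90°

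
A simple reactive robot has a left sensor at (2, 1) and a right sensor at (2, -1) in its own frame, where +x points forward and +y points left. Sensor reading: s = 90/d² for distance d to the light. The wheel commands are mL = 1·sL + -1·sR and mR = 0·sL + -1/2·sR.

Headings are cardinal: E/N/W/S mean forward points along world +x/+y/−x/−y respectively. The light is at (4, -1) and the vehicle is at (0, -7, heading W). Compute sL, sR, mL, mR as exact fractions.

left sensor world pos  = (-2, -8); dL² = 85
right sensor world pos = (-2, -6); dR² = 61
sL = 90/85 = 18/17
sR = 90/61 = 90/61
mL = 1·sL + -1·sR = -432/1037
mR = 0·sL + -1/2·sR = -45/61

18/17 90/61 -432/1037 -45/61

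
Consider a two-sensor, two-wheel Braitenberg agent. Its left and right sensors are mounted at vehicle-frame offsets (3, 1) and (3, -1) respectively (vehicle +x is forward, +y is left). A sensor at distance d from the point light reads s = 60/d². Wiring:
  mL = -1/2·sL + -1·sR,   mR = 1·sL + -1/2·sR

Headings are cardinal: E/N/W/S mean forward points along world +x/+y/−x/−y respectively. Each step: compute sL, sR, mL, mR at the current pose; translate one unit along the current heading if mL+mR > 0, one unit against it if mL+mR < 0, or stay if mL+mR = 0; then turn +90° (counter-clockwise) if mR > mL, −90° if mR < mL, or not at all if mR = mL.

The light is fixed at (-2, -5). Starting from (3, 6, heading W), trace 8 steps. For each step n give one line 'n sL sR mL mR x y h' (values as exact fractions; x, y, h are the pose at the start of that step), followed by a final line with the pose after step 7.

n=0: pose=(3,6,W); sL=15/26, sR=15/37; mL=-1335/1924, mR=180/481; mL+mR=-615/1924 → advance -1; mR−mL=2055/1924 → turn +1·90°
n=1: pose=(4,6,S); sL=60/113, sR=60/89; mL=-9450/10057, mR=1950/10057; mL+mR=-7500/10057 → advance -1; mR−mL=11400/10057 → turn +1·90°
n=2: pose=(4,7,E); sL=6/25, sR=30/101; mL=-1053/2525, mR=231/2525; mL+mR=-822/2525 → advance -1; mR−mL=1284/2525 → turn +1·90°
n=3: pose=(3,7,N); sL=60/241, sR=20/87; mL=-7430/20967, mR=2810/20967; mL+mR=-1540/6989 → advance -1; mR−mL=10240/20967 → turn +1·90°
n=4: pose=(3,6,W); sL=15/26, sR=15/37; mL=-1335/1924, mR=180/481; mL+mR=-615/1924 → advance -1; mR−mL=2055/1924 → turn +1·90°
n=5: pose=(4,6,S); sL=60/113, sR=60/89; mL=-9450/10057, mR=1950/10057; mL+mR=-7500/10057 → advance -1; mR−mL=11400/10057 → turn +1·90°
n=6: pose=(4,7,E); sL=6/25, sR=30/101; mL=-1053/2525, mR=231/2525; mL+mR=-822/2525 → advance -1; mR−mL=1284/2525 → turn +1·90°
n=7: pose=(3,7,N); sL=60/241, sR=20/87; mL=-7430/20967, mR=2810/20967; mL+mR=-1540/6989 → advance -1; mR−mL=10240/20967 → turn +1·90°

0 15/26 15/37 -1335/1924 180/481 3 6 W
1 60/113 60/89 -9450/10057 1950/10057 4 6 S
2 6/25 30/101 -1053/2525 231/2525 4 7 E
3 60/241 20/87 -7430/20967 2810/20967 3 7 N
4 15/26 15/37 -1335/1924 180/481 3 6 W
5 60/113 60/89 -9450/10057 1950/10057 4 6 S
6 6/25 30/101 -1053/2525 231/2525 4 7 E
7 60/241 20/87 -7430/20967 2810/20967 3 7 N
final 3 6 W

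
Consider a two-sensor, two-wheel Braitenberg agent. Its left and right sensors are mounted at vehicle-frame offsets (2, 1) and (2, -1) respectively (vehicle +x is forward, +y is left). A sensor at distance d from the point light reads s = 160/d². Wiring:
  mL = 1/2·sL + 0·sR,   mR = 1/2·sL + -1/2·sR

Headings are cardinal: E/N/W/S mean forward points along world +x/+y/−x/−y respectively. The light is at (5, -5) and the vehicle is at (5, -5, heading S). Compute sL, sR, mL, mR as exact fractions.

32 32 16 0

left sensor world pos  = (6, -7); dL² = 5
right sensor world pos = (4, -7); dR² = 5
sL = 160/5 = 32
sR = 160/5 = 32
mL = 1/2·sL + 0·sR = 16
mR = 1/2·sL + -1/2·sR = 0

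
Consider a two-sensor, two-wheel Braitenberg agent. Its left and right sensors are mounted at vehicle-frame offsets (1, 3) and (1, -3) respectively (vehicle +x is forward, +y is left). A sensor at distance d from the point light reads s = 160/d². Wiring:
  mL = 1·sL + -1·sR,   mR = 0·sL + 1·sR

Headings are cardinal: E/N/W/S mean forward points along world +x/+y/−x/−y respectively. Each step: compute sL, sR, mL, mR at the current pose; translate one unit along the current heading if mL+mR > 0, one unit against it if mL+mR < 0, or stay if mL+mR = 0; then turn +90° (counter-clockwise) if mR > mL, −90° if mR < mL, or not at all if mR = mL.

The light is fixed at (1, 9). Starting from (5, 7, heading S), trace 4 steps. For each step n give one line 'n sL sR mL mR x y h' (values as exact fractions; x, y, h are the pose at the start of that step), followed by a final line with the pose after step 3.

n=0: pose=(5,7,S); sL=80/29, sR=16; mL=-384/29, mR=16; mL+mR=80/29 → advance +1; mR−mL=848/29 → turn +1·90°
n=1: pose=(5,6,E); sL=32/5, sR=160/61; mL=1152/305, mR=160/61; mL+mR=32/5 → advance +1; mR−mL=-352/305 → turn -1·90°
n=2: pose=(6,6,S); sL=2, sR=8; mL=-6, mR=8; mL+mR=2 → advance +1; mR−mL=14 → turn +1·90°
n=3: pose=(6,5,E); sL=160/37, sR=32/17; mL=1536/629, mR=32/17; mL+mR=160/37 → advance +1; mR−mL=-352/629 → turn -1·90°

0 80/29 16 -384/29 16 5 7 S
1 32/5 160/61 1152/305 160/61 5 6 E
2 2 8 -6 8 6 6 S
3 160/37 32/17 1536/629 32/17 6 5 E
final 7 5 S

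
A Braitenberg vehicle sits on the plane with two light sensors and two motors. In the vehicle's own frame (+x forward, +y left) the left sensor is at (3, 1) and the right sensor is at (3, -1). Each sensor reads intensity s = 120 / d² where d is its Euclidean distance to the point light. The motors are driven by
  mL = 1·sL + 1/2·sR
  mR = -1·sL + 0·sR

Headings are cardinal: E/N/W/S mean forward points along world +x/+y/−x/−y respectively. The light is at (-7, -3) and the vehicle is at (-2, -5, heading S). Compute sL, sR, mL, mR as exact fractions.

left sensor world pos  = (-1, -8); dL² = 61
right sensor world pos = (-3, -8); dR² = 41
sL = 120/61 = 120/61
sR = 120/41 = 120/41
mL = 1·sL + 1/2·sR = 8580/2501
mR = -1·sL + 0·sR = -120/61

120/61 120/41 8580/2501 -120/61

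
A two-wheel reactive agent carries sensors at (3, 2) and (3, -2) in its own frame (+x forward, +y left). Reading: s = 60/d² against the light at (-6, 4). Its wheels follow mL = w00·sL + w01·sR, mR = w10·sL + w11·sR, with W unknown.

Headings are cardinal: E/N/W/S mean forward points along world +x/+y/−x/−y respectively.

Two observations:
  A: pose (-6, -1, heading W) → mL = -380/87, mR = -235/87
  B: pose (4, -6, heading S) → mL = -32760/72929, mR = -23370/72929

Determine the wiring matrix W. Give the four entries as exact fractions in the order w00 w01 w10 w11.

obs A: pose=(-6,-1,W) → sL=30/29, sR=10/3, mL=-380/87, mR=-235/87
obs B: pose=(4,-6,S) → sL=60/313, sR=60/233, mL=-32760/72929, mR=-23370/72929
sensor matrix S = [[30/29, 10/3], [60/313, 60/233]]; det S = -788000/2114941
solve [mL_A; mL_B] = S·[w00; w01] and [mR_A; mR_B] = S·[w10; w11]:
  w00 = -1, w01 = -1, w10 = -1, w11 = -1/2

-1 -1 -1 -1/2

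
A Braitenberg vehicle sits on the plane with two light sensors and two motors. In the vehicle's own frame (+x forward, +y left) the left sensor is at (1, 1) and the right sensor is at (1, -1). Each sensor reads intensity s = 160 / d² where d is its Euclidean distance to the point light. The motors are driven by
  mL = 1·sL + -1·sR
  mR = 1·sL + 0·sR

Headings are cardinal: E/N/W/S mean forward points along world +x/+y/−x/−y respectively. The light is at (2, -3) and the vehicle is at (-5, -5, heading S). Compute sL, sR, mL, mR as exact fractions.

32/9 160/73 896/657 32/9

left sensor world pos  = (-4, -6); dL² = 45
right sensor world pos = (-6, -6); dR² = 73
sL = 160/45 = 32/9
sR = 160/73 = 160/73
mL = 1·sL + -1·sR = 896/657
mR = 1·sL + 0·sR = 32/9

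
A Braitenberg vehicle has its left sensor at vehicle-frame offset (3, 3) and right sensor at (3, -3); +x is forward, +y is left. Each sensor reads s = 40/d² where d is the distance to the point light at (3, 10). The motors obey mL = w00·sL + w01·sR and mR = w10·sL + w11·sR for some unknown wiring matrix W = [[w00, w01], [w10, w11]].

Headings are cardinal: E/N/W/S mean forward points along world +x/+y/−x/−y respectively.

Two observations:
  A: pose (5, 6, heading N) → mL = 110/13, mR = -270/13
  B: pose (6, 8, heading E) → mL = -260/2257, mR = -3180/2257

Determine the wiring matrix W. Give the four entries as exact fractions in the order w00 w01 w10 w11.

1/2 -1 -1 -1/2

obs A: pose=(5,6,N) → sL=20, sR=20/13, mL=110/13, mR=-270/13
obs B: pose=(6,8,E) → sL=40/37, sR=40/61, mL=-260/2257, mR=-3180/2257
sensor matrix S = [[20, 20/13], [40/37, 40/61]]; det S = 336000/29341
solve [mL_A; mL_B] = S·[w00; w01] and [mR_A; mR_B] = S·[w10; w11]:
  w00 = 1/2, w01 = -1, w10 = -1, w11 = -1/2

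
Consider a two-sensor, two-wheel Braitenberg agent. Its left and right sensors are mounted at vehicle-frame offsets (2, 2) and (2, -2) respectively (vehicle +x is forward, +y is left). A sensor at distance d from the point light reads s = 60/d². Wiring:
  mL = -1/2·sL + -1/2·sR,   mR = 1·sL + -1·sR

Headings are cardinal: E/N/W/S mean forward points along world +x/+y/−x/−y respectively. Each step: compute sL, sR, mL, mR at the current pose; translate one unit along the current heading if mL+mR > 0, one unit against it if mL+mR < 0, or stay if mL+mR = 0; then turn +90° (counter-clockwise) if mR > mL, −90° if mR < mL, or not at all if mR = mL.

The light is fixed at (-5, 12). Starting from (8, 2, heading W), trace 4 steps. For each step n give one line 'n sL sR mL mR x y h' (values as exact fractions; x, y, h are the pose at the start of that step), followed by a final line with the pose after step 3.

n=0: pose=(8,2,W); sL=12/53, sR=12/37; mL=-540/1961, mR=-192/1961; mL+mR=-732/1961 → advance -1; mR−mL=348/1961 → turn +1·90°
n=1: pose=(9,2,S); sL=3/20, sR=5/24; mL=-43/240, mR=-7/120; mL+mR=-19/80 → advance -1; mR−mL=29/240 → turn +1·90°
n=2: pose=(9,3,E); sL=12/61, sR=60/377; mL=-4092/22997, mR=864/22997; mL+mR=-3228/22997 → advance -1; mR−mL=4956/22997 → turn +1·90°
n=3: pose=(8,3,N); sL=6/17, sR=30/137; mL=-666/2329, mR=312/2329; mL+mR=-354/2329 → advance -1; mR−mL=978/2329 → turn +1·90°

0 12/53 12/37 -540/1961 -192/1961 8 2 W
1 3/20 5/24 -43/240 -7/120 9 2 S
2 12/61 60/377 -4092/22997 864/22997 9 3 E
3 6/17 30/137 -666/2329 312/2329 8 3 N
final 8 2 W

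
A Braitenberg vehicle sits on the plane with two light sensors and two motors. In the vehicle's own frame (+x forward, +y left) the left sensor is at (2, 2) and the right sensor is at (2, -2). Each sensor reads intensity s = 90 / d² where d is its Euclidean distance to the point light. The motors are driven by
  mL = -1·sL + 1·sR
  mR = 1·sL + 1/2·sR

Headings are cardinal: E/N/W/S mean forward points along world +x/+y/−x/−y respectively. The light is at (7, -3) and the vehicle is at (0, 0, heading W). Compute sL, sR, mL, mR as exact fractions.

left sensor world pos  = (-2, -2); dL² = 82
right sensor world pos = (-2, 2); dR² = 106
sL = 90/82 = 45/41
sR = 90/106 = 45/53
mL = -1·sL + 1·sR = -540/2173
mR = 1·sL + 1/2·sR = 6615/4346

45/41 45/53 -540/2173 6615/4346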